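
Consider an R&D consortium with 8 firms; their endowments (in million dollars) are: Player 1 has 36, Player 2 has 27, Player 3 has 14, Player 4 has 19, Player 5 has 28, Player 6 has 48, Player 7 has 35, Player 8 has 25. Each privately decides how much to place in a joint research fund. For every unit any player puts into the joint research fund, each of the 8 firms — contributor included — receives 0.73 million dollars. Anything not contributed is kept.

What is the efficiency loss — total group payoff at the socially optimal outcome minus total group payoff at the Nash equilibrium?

The private return per contributed unit is 0.73 < 1 for everyone, so the Nash equilibrium is zero contribution and the group total is Σ E_j = 36 + 27 + 14 + 19 + 28 + 48 + 35 + 25 = 232.
Each contributed unit returns 5.840 to the group, so the social optimum is full contribution by everyone: group total = 5.840 × 232 = 1354.88.
Efficiency loss = (5.840 − 1) × 232 = 1122.88.

1122.88 million dollars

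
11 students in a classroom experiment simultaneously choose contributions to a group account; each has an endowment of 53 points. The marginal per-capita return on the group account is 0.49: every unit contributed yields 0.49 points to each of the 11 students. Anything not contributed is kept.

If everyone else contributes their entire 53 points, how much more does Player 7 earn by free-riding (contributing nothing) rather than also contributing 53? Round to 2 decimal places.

27.03 points

Switching from a contribution of 53 to 0 lets Player 7 keep an extra 53 points, but lowers the group account by 53, which costs Player 7 their own share of that drop: 0.49 × 53 = 25.97.
Net gain = 53 − 25.97 = 27.03. The private return per contributed unit (0.49) is below 1, so free-riding is indeed the best response regardless of what the others do.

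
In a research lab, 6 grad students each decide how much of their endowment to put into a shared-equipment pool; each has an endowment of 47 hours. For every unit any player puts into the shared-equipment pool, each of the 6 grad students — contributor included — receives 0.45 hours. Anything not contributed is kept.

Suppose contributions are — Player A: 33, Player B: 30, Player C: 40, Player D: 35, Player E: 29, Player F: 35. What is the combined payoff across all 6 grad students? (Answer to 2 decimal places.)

625.40 hours

Total contributed: 33 + 30 + 40 + 35 + 29 + 35 = 202; total kept: 6 × 47 − 202 = 80.
The shared-equipment pool pays out 0.45 × 6 × 202 = 545.40 in aggregate.
Group total = 80 + 545.40 = 625.40.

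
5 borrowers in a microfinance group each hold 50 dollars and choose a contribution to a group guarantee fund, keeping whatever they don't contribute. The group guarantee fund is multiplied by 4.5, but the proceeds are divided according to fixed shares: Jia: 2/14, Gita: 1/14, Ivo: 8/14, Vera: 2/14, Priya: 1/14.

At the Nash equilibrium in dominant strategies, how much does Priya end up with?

A player with share s gets back 4.5·s per unit contributed, so full contribution is dominant for anyone with s > 1/4.5 = 0.2222 and zero contribution is dominant for anyone below.
Only Ivo (8/14) clears that bar, contributing 50; the remaining 4 contribute 0. Total contributed: 50.
Priya keeps 50 and receives 4.5 × 50 × 1/14 = 16.07 from the group guarantee fund, for a payoff of 66.07.

66.07 dollars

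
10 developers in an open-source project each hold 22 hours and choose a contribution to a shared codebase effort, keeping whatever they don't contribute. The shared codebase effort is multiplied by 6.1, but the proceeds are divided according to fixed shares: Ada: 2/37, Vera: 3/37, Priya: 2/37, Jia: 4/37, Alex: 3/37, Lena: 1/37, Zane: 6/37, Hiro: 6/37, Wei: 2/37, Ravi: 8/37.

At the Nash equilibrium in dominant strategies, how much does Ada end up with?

29.25 hours

Each unit j contributes comes back to j as 6.1 × (j's share), so j prefers to contribute only if that share exceeds 1/6.1 = 0.1639; otherwise keeping the unit dominates.
Ravi alone (share 8/37) is above the threshold, contributing 22; the remaining 9 contribute 0. Total contributed: 22.
Ada keeps 22 and receives 6.1 × 22 × 2/37 = 7.25 from the shared codebase effort, for a payoff of 29.25.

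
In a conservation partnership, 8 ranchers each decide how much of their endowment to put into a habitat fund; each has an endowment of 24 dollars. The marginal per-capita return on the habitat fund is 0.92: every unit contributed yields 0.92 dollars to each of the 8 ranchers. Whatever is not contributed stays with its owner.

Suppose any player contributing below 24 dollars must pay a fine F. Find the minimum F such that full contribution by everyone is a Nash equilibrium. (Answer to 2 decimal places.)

Given the others contribute fully, the best deviation is to contribute 0 (any partial contribution still incurs the fine and gives up units whose private return 0.92 is below 1).
Deviating from 24 to 0 saves 24 dollars but forfeits the deviator's share of the drop in the habitat fund: 0.92 × 24 = 22.08.
So the deviation gain is 24 − 22.08 = 1.92, and the fine must be at least 1.92 dollars to wipe it out.

1.92 dollars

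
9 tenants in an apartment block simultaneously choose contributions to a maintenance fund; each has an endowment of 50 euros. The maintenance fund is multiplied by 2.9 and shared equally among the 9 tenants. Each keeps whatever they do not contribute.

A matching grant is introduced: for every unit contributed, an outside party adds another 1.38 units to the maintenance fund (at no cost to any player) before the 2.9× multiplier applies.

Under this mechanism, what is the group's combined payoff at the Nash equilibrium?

450.00 euros

Even with the mechanism, each unit contributed returns only 2.9 × 2.38 / 9 = 0.7669 per unit of net cost, so contributing nothing is still dominant.
At the Nash equilibrium no one contributes; group total payoff = 9 × 50 = 450.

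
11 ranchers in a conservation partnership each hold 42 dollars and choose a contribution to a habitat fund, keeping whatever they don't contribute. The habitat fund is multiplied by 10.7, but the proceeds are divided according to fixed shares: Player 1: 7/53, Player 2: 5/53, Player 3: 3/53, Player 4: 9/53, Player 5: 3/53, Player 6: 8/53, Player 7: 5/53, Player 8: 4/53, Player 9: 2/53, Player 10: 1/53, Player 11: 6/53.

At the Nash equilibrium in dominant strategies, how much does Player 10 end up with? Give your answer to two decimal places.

92.88 dollars

A player with share s gets back 10.7·s per unit contributed, so full contribution is dominant for anyone with s > 1/10.7 = 0.0935 and zero contribution is dominant for anyone below.
Player 1, Player 2, Player 4, Player 6, Player 7 and Player 11 are above the threshold, contributing 42 each; the remaining 5 contribute 0. Total contributed: 252.
Player 10 keeps 42 and receives 10.7 × 252 × 1/53 = 50.88 from the habitat fund, for a payoff of 92.88.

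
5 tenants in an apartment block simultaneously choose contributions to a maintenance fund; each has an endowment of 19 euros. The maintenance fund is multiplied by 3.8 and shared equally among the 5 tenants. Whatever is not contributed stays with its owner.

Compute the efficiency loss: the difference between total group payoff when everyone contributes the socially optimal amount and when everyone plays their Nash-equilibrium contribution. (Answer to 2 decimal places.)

Each contributed unit returns 3.8/5 = 0.7600 to its contributor — below 1 — so contributing 0 is dominant for every player. At the Nash equilibrium everyone keeps their 19, and the group total is 5 × 19 = 95.
Each contributed unit returns 3.800 to the group as a whole (0.7600 to each of 5 players), which exceeds 1, so the social optimum is full contribution: group total = 3.800 × 95 = 361.00.
Efficiency loss = 361.00 − 95 = 266.00.

266.00 euros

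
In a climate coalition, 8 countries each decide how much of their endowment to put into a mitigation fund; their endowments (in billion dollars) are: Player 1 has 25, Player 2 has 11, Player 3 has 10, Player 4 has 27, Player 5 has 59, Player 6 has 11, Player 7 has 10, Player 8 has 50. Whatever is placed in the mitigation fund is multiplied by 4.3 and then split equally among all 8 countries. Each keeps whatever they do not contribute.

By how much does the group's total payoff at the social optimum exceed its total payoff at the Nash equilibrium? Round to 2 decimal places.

The private return per contributed unit is 4.3/8 = 0.5375 < 1 for every player regardless of endowment, so the Nash equilibrium is zero contribution and the group total is Σ E_j = 25 + 11 + 10 + 27 + 59 + 11 + 10 + 50 = 203.
Each contributed unit returns 4.300 to the group, so the social optimum is full contribution by everyone: group total = 4.300 × 203 = 872.90.
Efficiency loss = (4.300 − 1) × 203 = 669.90.

669.90 billion dollars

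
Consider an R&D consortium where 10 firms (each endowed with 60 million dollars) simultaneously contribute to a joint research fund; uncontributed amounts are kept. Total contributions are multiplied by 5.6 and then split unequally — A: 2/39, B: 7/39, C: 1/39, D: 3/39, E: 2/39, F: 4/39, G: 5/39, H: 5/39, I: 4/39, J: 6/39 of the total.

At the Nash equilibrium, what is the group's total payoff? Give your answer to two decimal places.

876.00 million dollars

A player with share s gets back 5.6·s per unit contributed, so full contribution is dominant for anyone with s > 1/5.6 = 0.1786 and zero contribution is dominant for anyone below.
Only B (7/39) clears that bar, contributing 60; the remaining 9 contribute 0. Total contributed: 60.
The joint research fund pays out 5.6 × 60 = 336.00 in total (split across the unequal shares, but the aggregate is all that matters for the group sum).
The 9 free-riders keep 60 each, adding 540. Group total = 540 + 336.00 = 876.00.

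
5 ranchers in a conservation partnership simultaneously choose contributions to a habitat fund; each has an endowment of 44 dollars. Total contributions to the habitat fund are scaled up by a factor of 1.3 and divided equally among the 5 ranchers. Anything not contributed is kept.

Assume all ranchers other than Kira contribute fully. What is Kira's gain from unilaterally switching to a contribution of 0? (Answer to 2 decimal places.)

32.56 dollars

Switching from a contribution of 44 to 0 lets Kira keep an extra 44 dollars, but lowers the habitat fund by 44, which costs Kira their own share of that drop: 1.3/5 × 44 = 11.44.
Net gain = 44 − 11.44 = 32.56. The private return per contributed unit (0.2600) is below 1, so free-riding is indeed the best response regardless of what the others do.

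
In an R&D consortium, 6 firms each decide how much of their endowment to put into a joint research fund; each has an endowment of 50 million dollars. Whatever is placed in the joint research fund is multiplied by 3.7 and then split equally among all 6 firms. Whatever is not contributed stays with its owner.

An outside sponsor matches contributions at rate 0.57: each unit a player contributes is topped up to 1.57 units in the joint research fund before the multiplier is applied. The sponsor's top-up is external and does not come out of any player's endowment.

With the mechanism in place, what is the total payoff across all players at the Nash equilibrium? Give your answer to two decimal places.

Even with the mechanism, each unit contributed returns only 3.7 × 1.57 / 6 = 0.9682 per unit of net cost, so contributing nothing is still dominant.
Everyone keeps their endowment and the group total is 6 × 50 = 300.

300.00 million dollars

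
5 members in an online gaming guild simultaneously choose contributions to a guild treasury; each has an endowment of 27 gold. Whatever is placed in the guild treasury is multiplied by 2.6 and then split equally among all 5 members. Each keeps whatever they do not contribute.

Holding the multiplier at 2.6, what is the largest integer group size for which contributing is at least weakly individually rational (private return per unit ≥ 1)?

Private return per unit is 2.6/(group size), which is ≥ 1 whenever the group size is ≤ 2.6.
The largest such integer is 2.

2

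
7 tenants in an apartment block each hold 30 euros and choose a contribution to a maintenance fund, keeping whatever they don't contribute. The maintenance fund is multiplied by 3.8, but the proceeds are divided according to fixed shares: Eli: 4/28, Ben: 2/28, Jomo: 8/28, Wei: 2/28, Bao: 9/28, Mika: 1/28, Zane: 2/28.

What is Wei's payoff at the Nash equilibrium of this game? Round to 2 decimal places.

For player j, contributing a unit is worthwhile iff 3.8 × (j's share) ≥ 1, i.e. iff j's share is at least 0.2632.
The shares above 0.2632 belong to Jomo and Bao, contributing 30 each; the remaining 5 contribute 0. Total contributed: 60.
Wei keeps 30 and receives 3.8 × 60 × 2/28 = 16.29 from the maintenance fund, for a payoff of 46.29.

46.29 euros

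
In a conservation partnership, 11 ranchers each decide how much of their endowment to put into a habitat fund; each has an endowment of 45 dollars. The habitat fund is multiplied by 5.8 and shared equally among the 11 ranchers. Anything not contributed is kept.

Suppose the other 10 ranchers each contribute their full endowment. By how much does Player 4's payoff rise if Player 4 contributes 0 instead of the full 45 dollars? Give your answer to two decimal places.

21.27 dollars

Switching from a contribution of 45 to 0 lets Player 4 keep an extra 45 dollars, but lowers the habitat fund by 45, which costs Player 4 their own share of that drop: 5.8/11 × 45 = 23.73.
Net gain = 45 − 23.73 = 21.27. The private return per contributed unit (0.5273) is below 1, so free-riding is indeed the best response regardless of what the others do.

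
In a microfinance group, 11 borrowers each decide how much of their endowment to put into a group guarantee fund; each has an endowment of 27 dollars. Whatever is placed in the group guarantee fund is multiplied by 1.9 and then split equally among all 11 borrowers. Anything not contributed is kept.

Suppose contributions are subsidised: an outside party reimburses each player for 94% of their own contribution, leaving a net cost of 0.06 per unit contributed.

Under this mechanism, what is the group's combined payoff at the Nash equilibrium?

843.48 dollars

The effective private return per unit is now (1.9/11) / 0.06 = 2.8788 > 1, so every player's dominant strategy flips to full contribution.
So the Nash equilibrium is full contribution by all 11; the group earns 11 × (27 × 0.94 + 1.9 × 27) = 843.48.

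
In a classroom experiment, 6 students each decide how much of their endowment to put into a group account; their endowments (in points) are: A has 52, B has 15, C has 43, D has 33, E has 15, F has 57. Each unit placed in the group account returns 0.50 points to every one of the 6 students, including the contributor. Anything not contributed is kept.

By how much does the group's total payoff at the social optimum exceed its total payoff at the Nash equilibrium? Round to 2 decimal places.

430.00 points

The private return per contributed unit is 0.50 < 1 for everyone, so the Nash equilibrium is zero contribution and the group total is Σ E_j = 52 + 15 + 43 + 33 + 15 + 57 = 215.
Each contributed unit returns 3.000 to the group, so the social optimum is full contribution by everyone: group total = 3.000 × 215 = 645.00.
Efficiency loss = (3.000 − 1) × 215 = 430.00.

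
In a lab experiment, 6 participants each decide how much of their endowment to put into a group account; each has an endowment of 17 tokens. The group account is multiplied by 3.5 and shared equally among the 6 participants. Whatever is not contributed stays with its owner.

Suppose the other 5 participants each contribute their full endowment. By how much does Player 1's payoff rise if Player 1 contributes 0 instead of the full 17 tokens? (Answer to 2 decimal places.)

7.08 tokens

Switching from a contribution of 17 to 0 lets Player 1 keep an extra 17 tokens, but lowers the group account by 17, which costs Player 1 their own share of that drop: 3.5/6 × 17 = 9.92.
Net gain = 17 − 9.92 = 7.08. The private return per contributed unit (0.5833) is below 1, so free-riding is indeed the best response regardless of what the others do.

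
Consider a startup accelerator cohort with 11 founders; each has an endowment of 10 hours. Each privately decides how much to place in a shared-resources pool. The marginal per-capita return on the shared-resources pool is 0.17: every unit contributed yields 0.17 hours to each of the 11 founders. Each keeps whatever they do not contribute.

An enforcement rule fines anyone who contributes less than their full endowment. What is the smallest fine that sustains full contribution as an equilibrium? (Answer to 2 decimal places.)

Given the others contribute fully, the best deviation is to contribute 0 (any partial contribution still incurs the fine and gives up units whose private return 0.17 is below 1).
Deviating from 10 to 0 saves 10 hours but forfeits the deviator's share of the drop in the shared-resources pool: 0.17 × 10 = 1.70.
So the deviation gain is 10 − 1.70 = 8.30, and the fine must be at least 8.30 hours to wipe it out.

8.30 hours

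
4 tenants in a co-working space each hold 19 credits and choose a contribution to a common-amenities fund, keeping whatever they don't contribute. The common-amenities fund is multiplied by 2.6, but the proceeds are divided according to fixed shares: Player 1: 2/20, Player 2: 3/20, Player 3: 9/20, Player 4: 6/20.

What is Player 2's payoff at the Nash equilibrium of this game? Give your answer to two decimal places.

26.41 credits

For player j, contributing a unit is worthwhile iff 2.6 × (j's share) ≥ 1, i.e. iff j's share is at least 0.3846.
Player 3 alone (share 9/20) is above the threshold, contributing 19; the remaining 3 contribute 0. Total contributed: 19.
Player 2 keeps 19 and receives 2.6 × 19 × 3/20 = 7.41 from the common-amenities fund, for a payoff of 26.41.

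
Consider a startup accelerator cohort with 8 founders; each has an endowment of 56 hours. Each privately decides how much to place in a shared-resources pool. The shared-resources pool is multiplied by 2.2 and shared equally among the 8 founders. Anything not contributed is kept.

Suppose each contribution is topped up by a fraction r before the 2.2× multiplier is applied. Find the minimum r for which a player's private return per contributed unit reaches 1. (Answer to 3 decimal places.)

With matching at rate r, one contributed unit becomes (1 + r) in the shared-resources pool and returns 2.2 × (1 + r) / 8 to the contributor.
Setting this equal to 1: 1 + r = 8/2.2 = 3.6364.
So the minimum matching rate is r = 3.6364 − 1 = 2.636.

2.636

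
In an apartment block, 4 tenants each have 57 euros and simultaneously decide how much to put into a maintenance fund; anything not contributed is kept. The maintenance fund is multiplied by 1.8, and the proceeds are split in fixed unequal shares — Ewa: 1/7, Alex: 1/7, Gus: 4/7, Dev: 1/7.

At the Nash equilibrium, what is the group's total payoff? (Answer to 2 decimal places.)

Player j's private return per contributed unit is 1.8 × (j's share). Contributing is weakly dominant for j when that share is at least 1/1.8 = 0.5556, and contributing 0 is dominant otherwise.
The only share above 0.5556 is Gus's 4/7, contributing 57; the remaining 3 contribute 0. Total contributed: 57.
The maintenance fund pays out 1.8 × 57 = 102.60 in total (split across the unequal shares, but the aggregate is all that matters for the group sum).
The 3 free-riders keep 57 each, adding 171. Group total = 171 + 102.60 = 273.60.

273.60 euros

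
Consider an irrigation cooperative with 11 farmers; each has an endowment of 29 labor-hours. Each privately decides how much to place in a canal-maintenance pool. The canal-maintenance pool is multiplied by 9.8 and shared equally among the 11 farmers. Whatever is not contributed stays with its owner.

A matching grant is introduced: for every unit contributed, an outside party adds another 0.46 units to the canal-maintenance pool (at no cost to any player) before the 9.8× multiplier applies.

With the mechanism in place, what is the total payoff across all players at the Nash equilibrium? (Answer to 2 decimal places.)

The effective private return per unit is now 9.8 × 1.46 / 11 = 1.3007 > 1, so every player's dominant strategy flips to full contribution.
So the Nash equilibrium is full contribution by all 11; the group earns 9.8 × 1.46 × 319 = 4564.25.

4564.25 labor-hours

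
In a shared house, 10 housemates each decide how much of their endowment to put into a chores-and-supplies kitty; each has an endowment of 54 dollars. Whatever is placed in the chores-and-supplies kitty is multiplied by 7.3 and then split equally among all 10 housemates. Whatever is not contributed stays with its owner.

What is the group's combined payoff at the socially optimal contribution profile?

Each contributed unit returns 7.300 to the group as a whole (0.7300 to each of 10 players), which exceeds 1, so the social optimum is full contribution: group total = 7.300 × 540 = 3942.00.

3942.00 dollars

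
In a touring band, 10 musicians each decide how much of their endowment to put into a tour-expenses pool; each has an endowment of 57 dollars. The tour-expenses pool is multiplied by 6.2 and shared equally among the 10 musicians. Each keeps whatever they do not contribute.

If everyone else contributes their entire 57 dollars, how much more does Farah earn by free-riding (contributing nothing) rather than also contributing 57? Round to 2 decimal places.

Switching from a contribution of 57 to 0 lets Farah keep an extra 57 dollars, but lowers the tour-expenses pool by 57, which costs Farah their own share of that drop: 6.2/10 × 57 = 35.34.
Net gain = 57 − 35.34 = 21.66. The private return per contributed unit (0.6200) is below 1, so free-riding is indeed the best response regardless of what the others do.

21.66 dollars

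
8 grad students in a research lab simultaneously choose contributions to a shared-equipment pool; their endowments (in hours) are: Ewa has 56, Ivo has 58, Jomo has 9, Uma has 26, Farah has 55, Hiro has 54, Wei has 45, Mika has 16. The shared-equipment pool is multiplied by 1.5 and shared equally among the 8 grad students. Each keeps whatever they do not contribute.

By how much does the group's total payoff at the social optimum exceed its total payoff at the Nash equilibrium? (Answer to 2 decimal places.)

The private return per contributed unit is 1.5/8 = 0.1875 < 1 for every player regardless of endowment, so the Nash equilibrium is zero contribution and the group total is Σ E_j = 56 + 58 + 9 + 26 + 55 + 54 + 45 + 16 = 319.
Each contributed unit returns 1.500 to the group, so the social optimum is full contribution by everyone: group total = 1.500 × 319 = 478.50.
Efficiency loss = (1.500 − 1) × 319 = 159.50.

159.50 hours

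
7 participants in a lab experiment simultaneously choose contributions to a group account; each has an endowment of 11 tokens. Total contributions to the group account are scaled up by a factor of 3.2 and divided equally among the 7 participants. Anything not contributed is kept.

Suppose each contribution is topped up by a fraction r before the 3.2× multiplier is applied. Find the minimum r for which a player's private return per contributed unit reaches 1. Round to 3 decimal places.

1.188

With matching at rate r, one contributed unit becomes (1 + r) in the group account and returns 3.2 × (1 + r) / 7 to the contributor.
Setting this equal to 1: 1 + r = 7/3.2 = 2.1875.
So the minimum matching rate is r = 2.1875 − 1 = 1.188.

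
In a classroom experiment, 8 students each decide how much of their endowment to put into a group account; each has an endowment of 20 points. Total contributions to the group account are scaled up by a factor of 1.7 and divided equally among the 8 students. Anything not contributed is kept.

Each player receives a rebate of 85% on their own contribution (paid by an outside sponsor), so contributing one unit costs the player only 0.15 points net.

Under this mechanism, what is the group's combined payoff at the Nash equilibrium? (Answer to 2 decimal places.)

The effective private return per unit is now (1.7/8) / 0.15 = 1.4167 > 1, so every player's dominant strategy flips to full contribution.
At the Nash equilibrium everyone contributes 20. Group total payoff = 8 × (20 × 0.85 + 1.7 × 20) = 408.00.

408.00 points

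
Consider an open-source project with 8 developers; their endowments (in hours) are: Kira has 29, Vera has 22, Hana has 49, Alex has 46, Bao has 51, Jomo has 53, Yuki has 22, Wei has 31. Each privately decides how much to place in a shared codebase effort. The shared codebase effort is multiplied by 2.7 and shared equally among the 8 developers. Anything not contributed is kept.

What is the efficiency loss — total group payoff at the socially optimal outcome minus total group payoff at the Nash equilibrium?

The private return per contributed unit is 2.7/8 = 0.3375 < 1 for every player regardless of endowment, so the Nash equilibrium is zero contribution and the group total is Σ E_j = 29 + 22 + 49 + 46 + 51 + 53 + 22 + 31 = 303.
Each contributed unit returns 2.700 to the group, so the social optimum is full contribution by everyone: group total = 2.700 × 303 = 818.10.
Efficiency loss = (2.700 − 1) × 303 = 515.10.

515.10 hours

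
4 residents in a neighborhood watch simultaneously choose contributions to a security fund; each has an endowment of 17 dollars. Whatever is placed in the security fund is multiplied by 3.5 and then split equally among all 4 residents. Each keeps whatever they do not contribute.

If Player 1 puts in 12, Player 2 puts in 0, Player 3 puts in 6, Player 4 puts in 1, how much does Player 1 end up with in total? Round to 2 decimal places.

21.63 dollars

Total contributed: 12 + 0 + 6 + 1 = 19.
Each receives 3.5 × 19 / 4 = 16.63 from the security fund.
Player 1 keeps 17 − 12 = 5, so Player 1's payoff is 5 + 16.63 = 21.63.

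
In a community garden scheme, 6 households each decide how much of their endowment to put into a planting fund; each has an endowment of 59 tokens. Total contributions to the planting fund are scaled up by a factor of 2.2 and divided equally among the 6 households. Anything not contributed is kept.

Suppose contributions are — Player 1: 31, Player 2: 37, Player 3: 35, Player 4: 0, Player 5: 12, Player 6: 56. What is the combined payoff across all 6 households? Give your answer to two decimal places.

Total contributed: 31 + 37 + 35 + 0 + 12 + 56 = 171; total kept: 6 × 59 − 171 = 183.
The planting fund pays out 2.2 × 171 = 376.20 in aggregate.
Group total = 183 + 376.20 = 559.20.

559.20 tokens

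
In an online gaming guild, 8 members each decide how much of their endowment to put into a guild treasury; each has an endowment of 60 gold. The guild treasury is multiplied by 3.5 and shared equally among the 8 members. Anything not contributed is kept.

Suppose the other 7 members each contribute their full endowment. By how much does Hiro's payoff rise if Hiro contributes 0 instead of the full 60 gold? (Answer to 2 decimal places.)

33.75 gold

Switching from a contribution of 60 to 0 lets Hiro keep an extra 60 gold, but lowers the guild treasury by 60, which costs Hiro their own share of that drop: 3.5/8 × 60 = 26.25.
Net gain = 60 − 26.25 = 33.75. The private return per contributed unit (0.4375) is below 1, so free-riding is indeed the best response regardless of what the others do.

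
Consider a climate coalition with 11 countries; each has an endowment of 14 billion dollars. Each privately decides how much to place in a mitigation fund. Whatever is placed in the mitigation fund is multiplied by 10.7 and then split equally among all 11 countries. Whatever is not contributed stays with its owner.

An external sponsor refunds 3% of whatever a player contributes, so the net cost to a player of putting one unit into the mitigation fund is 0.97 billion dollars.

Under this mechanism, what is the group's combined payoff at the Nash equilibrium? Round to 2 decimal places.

1652.42 billion dollars

With the mechanism, a contributed unit returns (10.7/11) / 0.97 = 1.0028 per unit of net cost to the contributor — now above 1 — so contributing fully is weakly dominant for every player.
So the Nash equilibrium is full contribution by all 11; the group earns 11 × (14 × 0.03 + 10.7 × 14) = 1652.42.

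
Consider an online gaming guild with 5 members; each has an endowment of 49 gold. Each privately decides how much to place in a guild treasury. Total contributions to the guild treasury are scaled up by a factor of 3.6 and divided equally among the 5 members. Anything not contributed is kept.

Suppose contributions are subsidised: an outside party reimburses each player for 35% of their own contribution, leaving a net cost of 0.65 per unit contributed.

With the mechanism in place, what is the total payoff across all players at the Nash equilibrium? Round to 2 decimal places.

967.75 gold

Under the mechanism each unit contributed yields (3.6/5) / 0.65 = 1.1077 back to its contributor per unit of net cost, which exceeds 1, making full contribution the dominant choice for everyone.
At the Nash equilibrium everyone contributes 49. Group total payoff = 5 × (49 × 0.35 + 3.6 × 49) = 967.75.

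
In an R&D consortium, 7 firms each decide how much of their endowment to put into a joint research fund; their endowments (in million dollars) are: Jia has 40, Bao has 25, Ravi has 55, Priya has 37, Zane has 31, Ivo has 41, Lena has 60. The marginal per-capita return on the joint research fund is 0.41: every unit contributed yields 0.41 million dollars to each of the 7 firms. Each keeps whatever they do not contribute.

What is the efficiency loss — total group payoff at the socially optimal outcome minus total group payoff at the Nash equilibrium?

The private return per contributed unit is 0.41 < 1 for everyone, so the Nash equilibrium is zero contribution and the group total is Σ E_j = 40 + 25 + 55 + 37 + 31 + 41 + 60 = 289.
Each contributed unit returns 2.870 to the group, so the social optimum is full contribution by everyone: group total = 2.870 × 289 = 829.43.
Efficiency loss = (2.870 − 1) × 289 = 540.43.

540.43 million dollars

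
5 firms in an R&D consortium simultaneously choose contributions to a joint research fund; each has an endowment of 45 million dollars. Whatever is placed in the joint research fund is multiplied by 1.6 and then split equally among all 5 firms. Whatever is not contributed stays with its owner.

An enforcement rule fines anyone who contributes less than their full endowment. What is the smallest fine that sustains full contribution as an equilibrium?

Given the others contribute fully, the best deviation is to contribute 0 (any partial contribution still incurs the fine and gives up units whose private return 0.3200 is below 1).
Deviating from 45 to 0 saves 45 million dollars but forfeits the deviator's share of the drop in the joint research fund: 1.6/5 × 45 = 14.40.
So the deviation gain is 45 − 14.40 = 30.60, and the fine must be at least 30.60 million dollars to wipe it out.

30.60 million dollars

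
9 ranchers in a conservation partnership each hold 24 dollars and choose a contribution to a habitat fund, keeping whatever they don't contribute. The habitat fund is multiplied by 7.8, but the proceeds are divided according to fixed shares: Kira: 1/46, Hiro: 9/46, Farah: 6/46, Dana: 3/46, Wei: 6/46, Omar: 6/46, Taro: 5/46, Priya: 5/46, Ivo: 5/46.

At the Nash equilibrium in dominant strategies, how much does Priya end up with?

105.39 dollars

Each unit j contributes comes back to j as 7.8 × (j's share), so j prefers to contribute only if that share exceeds 1/7.8 = 0.1282; otherwise keeping the unit dominates.
Hiro, Farah, Wei and Omar are above the threshold, contributing 24 each; the remaining 5 contribute 0. Total contributed: 96.
Priya keeps 24 and receives 7.8 × 96 × 5/46 = 81.39 from the habitat fund, for a payoff of 105.39.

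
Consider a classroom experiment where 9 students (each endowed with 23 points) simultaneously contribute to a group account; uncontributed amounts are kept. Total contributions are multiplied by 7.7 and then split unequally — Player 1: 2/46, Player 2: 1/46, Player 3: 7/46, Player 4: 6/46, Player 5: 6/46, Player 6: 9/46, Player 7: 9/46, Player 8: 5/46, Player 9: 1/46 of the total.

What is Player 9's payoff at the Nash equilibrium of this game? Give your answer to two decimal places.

42.25 points

Each unit j contributes comes back to j as 7.7 × (j's share), so j prefers to contribute only if that share exceeds 1/7.7 = 0.1299; otherwise keeping the unit dominates.
Player 3, Player 4, Player 5, Player 6 and Player 7 are above the threshold, contributing 23 each; the remaining 4 contribute 0. Total contributed: 115.
Player 9 keeps 23 and receives 7.7 × 115 × 1/46 = 19.25 from the group account, for a payoff of 42.25.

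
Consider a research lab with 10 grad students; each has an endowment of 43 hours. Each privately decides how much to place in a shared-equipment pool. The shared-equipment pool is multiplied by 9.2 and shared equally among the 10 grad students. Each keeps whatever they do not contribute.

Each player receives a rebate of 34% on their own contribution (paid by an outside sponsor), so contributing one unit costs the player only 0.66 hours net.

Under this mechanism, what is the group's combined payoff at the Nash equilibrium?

4102.20 hours

The effective private return per unit is now (9.2/10) / 0.66 = 1.3939 > 1, so every player's dominant strategy flips to full contribution.
So the Nash equilibrium is full contribution by all 10; the group earns 10 × (43 × 0.34 + 9.2 × 43) = 4102.20.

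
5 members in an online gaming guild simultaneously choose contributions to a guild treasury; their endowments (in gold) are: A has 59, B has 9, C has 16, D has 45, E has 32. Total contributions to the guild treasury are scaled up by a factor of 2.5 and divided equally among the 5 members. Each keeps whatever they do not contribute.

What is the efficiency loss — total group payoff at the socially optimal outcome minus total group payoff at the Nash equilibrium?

The private return per contributed unit is 2.5/5 = 0.5000 < 1 for every player regardless of endowment, so the Nash equilibrium is zero contribution and the group total is Σ E_j = 59 + 9 + 16 + 45 + 32 = 161.
Each contributed unit returns 2.500 to the group, so the social optimum is full contribution by everyone: group total = 2.500 × 161 = 402.50.
Efficiency loss = (2.500 − 1) × 161 = 241.50.

241.50 gold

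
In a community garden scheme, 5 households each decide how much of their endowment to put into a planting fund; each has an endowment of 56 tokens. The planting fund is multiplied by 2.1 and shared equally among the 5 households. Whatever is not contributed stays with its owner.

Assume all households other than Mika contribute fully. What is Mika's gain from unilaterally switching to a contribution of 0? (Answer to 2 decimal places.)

32.48 tokens

Switching from a contribution of 56 to 0 lets Mika keep an extra 56 tokens, but lowers the planting fund by 56, which costs Mika their own share of that drop: 2.1/5 × 56 = 23.52.
Net gain = 56 − 23.52 = 32.48. The private return per contributed unit (0.4200) is below 1, so free-riding is indeed the best response regardless of what the others do.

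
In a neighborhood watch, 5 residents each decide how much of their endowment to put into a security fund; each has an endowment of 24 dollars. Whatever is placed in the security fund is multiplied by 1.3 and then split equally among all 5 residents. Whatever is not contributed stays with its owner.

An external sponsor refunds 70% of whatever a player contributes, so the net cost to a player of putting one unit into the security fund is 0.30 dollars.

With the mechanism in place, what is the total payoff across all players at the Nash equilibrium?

The effective private return is (1.3/5) / 0.30 = 0.8667, which is still under 1, so the mechanism doesn't change anyone's dominant strategy: zero contribution.
Everyone keeps their endowment and the group total is 5 × 24 = 120.

120.00 dollars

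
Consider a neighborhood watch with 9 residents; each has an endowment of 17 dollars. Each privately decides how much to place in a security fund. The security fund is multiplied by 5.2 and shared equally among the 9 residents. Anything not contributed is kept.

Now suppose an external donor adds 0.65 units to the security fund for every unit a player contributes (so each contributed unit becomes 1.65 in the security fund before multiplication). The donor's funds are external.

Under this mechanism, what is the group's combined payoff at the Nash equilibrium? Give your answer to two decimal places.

153.00 dollars

With the mechanism, a contributed unit returns 5.2 × 1.65 / 9 = 0.9533 per unit of net cost — still below 1 — so contributing 0 remains dominant for every player.
At the Nash equilibrium no one contributes; group total payoff = 9 × 17 = 153.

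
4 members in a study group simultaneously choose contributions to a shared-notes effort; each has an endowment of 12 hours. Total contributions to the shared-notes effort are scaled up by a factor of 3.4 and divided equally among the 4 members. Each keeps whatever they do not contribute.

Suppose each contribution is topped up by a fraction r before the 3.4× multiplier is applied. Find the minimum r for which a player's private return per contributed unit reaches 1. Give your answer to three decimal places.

With matching at rate r, one contributed unit becomes (1 + r) in the shared-notes effort and returns 3.4 × (1 + r) / 4 to the contributor.
Setting this equal to 1: 1 + r = 4/3.4 = 1.1765.
So the minimum matching rate is r = 1.1765 − 1 = 0.176.

0.176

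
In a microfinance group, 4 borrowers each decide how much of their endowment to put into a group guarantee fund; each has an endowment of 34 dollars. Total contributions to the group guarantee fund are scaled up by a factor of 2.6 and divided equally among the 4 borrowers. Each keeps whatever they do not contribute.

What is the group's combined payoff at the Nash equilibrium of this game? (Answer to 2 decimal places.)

136.00 dollars

Each contributed unit returns 2.6/4 = 0.6500 to its contributor — below 1 — so contributing 0 is dominant for every player. At the Nash equilibrium everyone keeps their 34, and the group total is 4 × 34 = 136.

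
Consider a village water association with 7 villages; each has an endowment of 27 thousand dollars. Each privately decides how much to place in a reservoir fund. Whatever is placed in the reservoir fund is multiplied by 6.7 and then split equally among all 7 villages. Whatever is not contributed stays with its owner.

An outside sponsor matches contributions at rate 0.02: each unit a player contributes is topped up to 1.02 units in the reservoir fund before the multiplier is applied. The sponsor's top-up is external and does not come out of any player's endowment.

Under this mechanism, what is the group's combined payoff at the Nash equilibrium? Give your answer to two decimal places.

Even with the mechanism, each unit contributed returns only 6.7 × 1.02 / 7 = 0.9763 per unit of net cost, so contributing nothing is still dominant.
At the Nash equilibrium no one contributes; group total payoff = 7 × 27 = 189.

189.00 thousand dollars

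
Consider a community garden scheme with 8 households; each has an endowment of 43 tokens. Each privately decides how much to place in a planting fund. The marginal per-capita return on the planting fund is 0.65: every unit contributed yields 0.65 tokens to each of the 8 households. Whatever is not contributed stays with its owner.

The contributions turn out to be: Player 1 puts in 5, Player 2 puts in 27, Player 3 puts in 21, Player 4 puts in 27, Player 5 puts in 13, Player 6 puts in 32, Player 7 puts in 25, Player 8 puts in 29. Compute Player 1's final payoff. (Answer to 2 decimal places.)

Total contributed: 5 + 27 + 21 + 27 + 13 + 32 + 25 + 29 = 179.
Each receives 0.65 × 179 = 116.35 from the planting fund.
Player 1 keeps 43 − 5 = 38, so Player 1's payoff is 38 + 116.35 = 154.35.

154.35 tokens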